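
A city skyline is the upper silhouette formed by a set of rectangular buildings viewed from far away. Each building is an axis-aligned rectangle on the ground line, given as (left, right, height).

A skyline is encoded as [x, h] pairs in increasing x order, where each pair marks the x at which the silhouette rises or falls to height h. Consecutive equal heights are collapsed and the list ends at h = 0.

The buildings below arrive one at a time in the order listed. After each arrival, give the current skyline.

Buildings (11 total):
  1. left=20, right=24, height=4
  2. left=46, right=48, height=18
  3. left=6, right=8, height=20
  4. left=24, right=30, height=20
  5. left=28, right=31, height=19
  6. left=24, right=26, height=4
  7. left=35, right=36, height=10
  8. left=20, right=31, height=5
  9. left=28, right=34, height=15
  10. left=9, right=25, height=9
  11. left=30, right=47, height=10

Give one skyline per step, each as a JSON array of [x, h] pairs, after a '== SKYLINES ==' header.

== SKYLINES ==
[[20,4],[24,0]]
[[20,4],[24,0],[46,18],[48,0]]
[[6,20],[8,0],[20,4],[24,0],[46,18],[48,0]]
[[6,20],[8,0],[20,4],[24,20],[30,0],[46,18],[48,0]]
[[6,20],[8,0],[20,4],[24,20],[30,19],[31,0],[46,18],[48,0]]
[[6,20],[8,0],[20,4],[24,20],[30,19],[31,0],[46,18],[48,0]]
[[6,20],[8,0],[20,4],[24,20],[30,19],[31,0],[35,10],[36,0],[46,18],[48,0]]
[[6,20],[8,0],[20,5],[24,20],[30,19],[31,0],[35,10],[36,0],[46,18],[48,0]]
[[6,20],[8,0],[20,5],[24,20],[30,19],[31,15],[34,0],[35,10],[36,0],[46,18],[48,0]]
[[6,20],[8,0],[9,9],[24,20],[30,19],[31,15],[34,0],[35,10],[36,0],[46,18],[48,0]]
[[6,20],[8,0],[9,9],[24,20],[30,19],[31,15],[34,10],[46,18],[48,0]]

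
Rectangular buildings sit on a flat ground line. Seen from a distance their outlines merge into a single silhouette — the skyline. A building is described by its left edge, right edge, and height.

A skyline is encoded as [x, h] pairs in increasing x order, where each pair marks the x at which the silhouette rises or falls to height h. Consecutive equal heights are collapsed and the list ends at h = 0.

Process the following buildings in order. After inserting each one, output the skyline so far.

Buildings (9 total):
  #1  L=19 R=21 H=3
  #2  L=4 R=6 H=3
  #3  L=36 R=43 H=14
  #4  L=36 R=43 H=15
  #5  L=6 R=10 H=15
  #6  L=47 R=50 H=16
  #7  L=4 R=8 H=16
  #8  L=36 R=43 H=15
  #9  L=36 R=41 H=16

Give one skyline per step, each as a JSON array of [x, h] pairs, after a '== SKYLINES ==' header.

== SKYLINES ==
[[19,3],[21,0]]
[[4,3],[6,0],[19,3],[21,0]]
[[4,3],[6,0],[19,3],[21,0],[36,14],[43,0]]
[[4,3],[6,0],[19,3],[21,0],[36,15],[43,0]]
[[4,3],[6,15],[10,0],[19,3],[21,0],[36,15],[43,0]]
[[4,3],[6,15],[10,0],[19,3],[21,0],[36,15],[43,0],[47,16],[50,0]]
[[4,16],[8,15],[10,0],[19,3],[21,0],[36,15],[43,0],[47,16],[50,0]]
[[4,16],[8,15],[10,0],[19,3],[21,0],[36,15],[43,0],[47,16],[50,0]]
[[4,16],[8,15],[10,0],[19,3],[21,0],[36,16],[41,15],[43,0],[47,16],[50,0]]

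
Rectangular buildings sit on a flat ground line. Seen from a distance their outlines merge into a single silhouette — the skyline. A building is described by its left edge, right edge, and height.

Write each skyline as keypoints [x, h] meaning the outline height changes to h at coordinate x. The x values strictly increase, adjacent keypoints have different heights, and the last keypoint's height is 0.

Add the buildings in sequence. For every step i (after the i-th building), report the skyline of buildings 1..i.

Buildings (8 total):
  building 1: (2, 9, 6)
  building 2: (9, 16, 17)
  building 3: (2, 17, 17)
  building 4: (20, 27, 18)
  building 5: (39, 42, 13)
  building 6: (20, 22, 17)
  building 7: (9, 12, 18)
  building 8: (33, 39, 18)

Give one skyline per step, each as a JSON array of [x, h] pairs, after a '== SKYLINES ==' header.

== SKYLINES ==
[[2,6],[9,0]]
[[2,6],[9,17],[16,0]]
[[2,17],[17,0]]
[[2,17],[17,0],[20,18],[27,0]]
[[2,17],[17,0],[20,18],[27,0],[39,13],[42,0]]
[[2,17],[17,0],[20,18],[27,0],[39,13],[42,0]]
[[2,17],[9,18],[12,17],[17,0],[20,18],[27,0],[39,13],[42,0]]
[[2,17],[9,18],[12,17],[17,0],[20,18],[27,0],[33,18],[39,13],[42,0]]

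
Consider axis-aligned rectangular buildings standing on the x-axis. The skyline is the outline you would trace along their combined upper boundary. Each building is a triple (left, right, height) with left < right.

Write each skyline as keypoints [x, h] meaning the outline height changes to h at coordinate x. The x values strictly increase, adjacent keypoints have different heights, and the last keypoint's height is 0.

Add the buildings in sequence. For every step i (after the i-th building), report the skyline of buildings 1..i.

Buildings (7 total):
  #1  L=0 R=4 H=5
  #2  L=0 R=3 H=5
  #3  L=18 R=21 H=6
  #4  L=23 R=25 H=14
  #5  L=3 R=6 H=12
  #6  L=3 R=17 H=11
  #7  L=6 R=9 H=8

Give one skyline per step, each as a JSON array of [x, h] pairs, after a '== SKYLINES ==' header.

== SKYLINES ==
[[0,5],[4,0]]
[[0,5],[4,0]]
[[0,5],[4,0],[18,6],[21,0]]
[[0,5],[4,0],[18,6],[21,0],[23,14],[25,0]]
[[0,5],[3,12],[6,0],[18,6],[21,0],[23,14],[25,0]]
[[0,5],[3,12],[6,11],[17,0],[18,6],[21,0],[23,14],[25,0]]
[[0,5],[3,12],[6,11],[17,0],[18,6],[21,0],[23,14],[25,0]]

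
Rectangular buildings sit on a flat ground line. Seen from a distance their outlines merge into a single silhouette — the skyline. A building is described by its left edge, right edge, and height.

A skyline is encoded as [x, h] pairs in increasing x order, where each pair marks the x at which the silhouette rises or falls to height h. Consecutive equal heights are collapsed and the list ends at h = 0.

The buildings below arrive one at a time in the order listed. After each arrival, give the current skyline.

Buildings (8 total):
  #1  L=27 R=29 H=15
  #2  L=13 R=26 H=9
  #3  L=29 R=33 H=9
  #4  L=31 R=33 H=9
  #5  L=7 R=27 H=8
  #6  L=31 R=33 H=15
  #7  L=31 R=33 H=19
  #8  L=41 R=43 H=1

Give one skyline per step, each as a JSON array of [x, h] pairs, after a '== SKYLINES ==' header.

== SKYLINES ==
[[27,15],[29,0]]
[[13,9],[26,0],[27,15],[29,0]]
[[13,9],[26,0],[27,15],[29,9],[33,0]]
[[13,9],[26,0],[27,15],[29,9],[33,0]]
[[7,8],[13,9],[26,8],[27,15],[29,9],[33,0]]
[[7,8],[13,9],[26,8],[27,15],[29,9],[31,15],[33,0]]
[[7,8],[13,9],[26,8],[27,15],[29,9],[31,19],[33,0]]
[[7,8],[13,9],[26,8],[27,15],[29,9],[31,19],[33,0],[41,1],[43,0]]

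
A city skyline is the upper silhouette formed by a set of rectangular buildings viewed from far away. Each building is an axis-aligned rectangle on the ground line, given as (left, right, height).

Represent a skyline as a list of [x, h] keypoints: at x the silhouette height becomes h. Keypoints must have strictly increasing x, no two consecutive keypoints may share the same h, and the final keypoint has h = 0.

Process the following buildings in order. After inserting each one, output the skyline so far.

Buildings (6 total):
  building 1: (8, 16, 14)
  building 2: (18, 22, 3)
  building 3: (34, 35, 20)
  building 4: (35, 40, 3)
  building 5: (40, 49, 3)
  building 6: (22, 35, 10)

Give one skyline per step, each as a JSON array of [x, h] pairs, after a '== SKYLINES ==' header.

== SKYLINES ==
[[8,14],[16,0]]
[[8,14],[16,0],[18,3],[22,0]]
[[8,14],[16,0],[18,3],[22,0],[34,20],[35,0]]
[[8,14],[16,0],[18,3],[22,0],[34,20],[35,3],[40,0]]
[[8,14],[16,0],[18,3],[22,0],[34,20],[35,3],[49,0]]
[[8,14],[16,0],[18,3],[22,10],[34,20],[35,3],[49,0]]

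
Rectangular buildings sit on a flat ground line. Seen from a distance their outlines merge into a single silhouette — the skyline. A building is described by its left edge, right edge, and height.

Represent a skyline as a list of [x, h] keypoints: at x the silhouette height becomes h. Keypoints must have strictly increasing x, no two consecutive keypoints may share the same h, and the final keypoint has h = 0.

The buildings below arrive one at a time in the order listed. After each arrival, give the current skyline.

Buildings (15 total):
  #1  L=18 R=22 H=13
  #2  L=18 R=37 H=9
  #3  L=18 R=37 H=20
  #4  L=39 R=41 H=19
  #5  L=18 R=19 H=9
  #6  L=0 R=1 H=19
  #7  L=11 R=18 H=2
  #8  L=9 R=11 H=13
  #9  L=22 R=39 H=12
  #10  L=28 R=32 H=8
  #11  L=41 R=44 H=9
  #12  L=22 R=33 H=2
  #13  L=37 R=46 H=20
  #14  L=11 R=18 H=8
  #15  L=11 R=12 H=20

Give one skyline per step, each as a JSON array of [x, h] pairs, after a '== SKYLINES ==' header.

== SKYLINES ==
[[18,13],[22,0]]
[[18,13],[22,9],[37,0]]
[[18,20],[37,0]]
[[18,20],[37,0],[39,19],[41,0]]
[[18,20],[37,0],[39,19],[41,0]]
[[0,19],[1,0],[18,20],[37,0],[39,19],[41,0]]
[[0,19],[1,0],[11,2],[18,20],[37,0],[39,19],[41,0]]
[[0,19],[1,0],[9,13],[11,2],[18,20],[37,0],[39,19],[41,0]]
[[0,19],[1,0],[9,13],[11,2],[18,20],[37,12],[39,19],[41,0]]
[[0,19],[1,0],[9,13],[11,2],[18,20],[37,12],[39,19],[41,0]]
[[0,19],[1,0],[9,13],[11,2],[18,20],[37,12],[39,19],[41,9],[44,0]]
[[0,19],[1,0],[9,13],[11,2],[18,20],[37,12],[39,19],[41,9],[44,0]]
[[0,19],[1,0],[9,13],[11,2],[18,20],[46,0]]
[[0,19],[1,0],[9,13],[11,8],[18,20],[46,0]]
[[0,19],[1,0],[9,13],[11,20],[12,8],[18,20],[46,0]]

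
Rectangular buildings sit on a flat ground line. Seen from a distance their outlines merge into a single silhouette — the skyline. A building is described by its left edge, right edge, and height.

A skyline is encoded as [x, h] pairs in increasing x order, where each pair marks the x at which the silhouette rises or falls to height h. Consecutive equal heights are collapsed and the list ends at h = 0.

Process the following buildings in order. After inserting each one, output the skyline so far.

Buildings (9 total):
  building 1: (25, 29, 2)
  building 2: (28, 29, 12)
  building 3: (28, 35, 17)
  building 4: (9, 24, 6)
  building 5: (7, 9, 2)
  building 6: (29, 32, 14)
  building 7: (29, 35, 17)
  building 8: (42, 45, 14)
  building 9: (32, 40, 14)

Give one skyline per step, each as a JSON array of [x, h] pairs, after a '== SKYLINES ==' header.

== SKYLINES ==
[[25,2],[29,0]]
[[25,2],[28,12],[29,0]]
[[25,2],[28,17],[35,0]]
[[9,6],[24,0],[25,2],[28,17],[35,0]]
[[7,2],[9,6],[24,0],[25,2],[28,17],[35,0]]
[[7,2],[9,6],[24,0],[25,2],[28,17],[35,0]]
[[7,2],[9,6],[24,0],[25,2],[28,17],[35,0]]
[[7,2],[9,6],[24,0],[25,2],[28,17],[35,0],[42,14],[45,0]]
[[7,2],[9,6],[24,0],[25,2],[28,17],[35,14],[40,0],[42,14],[45,0]]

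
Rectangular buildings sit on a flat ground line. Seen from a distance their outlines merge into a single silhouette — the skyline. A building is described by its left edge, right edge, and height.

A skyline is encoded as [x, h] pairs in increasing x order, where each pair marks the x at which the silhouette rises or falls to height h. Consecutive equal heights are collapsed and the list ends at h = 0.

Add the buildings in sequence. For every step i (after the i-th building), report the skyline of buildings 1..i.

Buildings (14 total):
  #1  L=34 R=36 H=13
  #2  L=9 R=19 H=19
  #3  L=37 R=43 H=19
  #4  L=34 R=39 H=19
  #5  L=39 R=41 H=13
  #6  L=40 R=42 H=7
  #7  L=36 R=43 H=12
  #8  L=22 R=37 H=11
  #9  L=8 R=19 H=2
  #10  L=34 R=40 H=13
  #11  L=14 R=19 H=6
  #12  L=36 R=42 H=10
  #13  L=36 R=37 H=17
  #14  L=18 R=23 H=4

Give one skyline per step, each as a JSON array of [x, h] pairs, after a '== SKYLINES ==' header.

== SKYLINES ==
[[34,13],[36,0]]
[[9,19],[19,0],[34,13],[36,0]]
[[9,19],[19,0],[34,13],[36,0],[37,19],[43,0]]
[[9,19],[19,0],[34,19],[43,0]]
[[9,19],[19,0],[34,19],[43,0]]
[[9,19],[19,0],[34,19],[43,0]]
[[9,19],[19,0],[34,19],[43,0]]
[[9,19],[19,0],[22,11],[34,19],[43,0]]
[[8,2],[9,19],[19,0],[22,11],[34,19],[43,0]]
[[8,2],[9,19],[19,0],[22,11],[34,19],[43,0]]
[[8,2],[9,19],[19,0],[22,11],[34,19],[43,0]]
[[8,2],[9,19],[19,0],[22,11],[34,19],[43,0]]
[[8,2],[9,19],[19,0],[22,11],[34,19],[43,0]]
[[8,2],[9,19],[19,4],[22,11],[34,19],[43,0]]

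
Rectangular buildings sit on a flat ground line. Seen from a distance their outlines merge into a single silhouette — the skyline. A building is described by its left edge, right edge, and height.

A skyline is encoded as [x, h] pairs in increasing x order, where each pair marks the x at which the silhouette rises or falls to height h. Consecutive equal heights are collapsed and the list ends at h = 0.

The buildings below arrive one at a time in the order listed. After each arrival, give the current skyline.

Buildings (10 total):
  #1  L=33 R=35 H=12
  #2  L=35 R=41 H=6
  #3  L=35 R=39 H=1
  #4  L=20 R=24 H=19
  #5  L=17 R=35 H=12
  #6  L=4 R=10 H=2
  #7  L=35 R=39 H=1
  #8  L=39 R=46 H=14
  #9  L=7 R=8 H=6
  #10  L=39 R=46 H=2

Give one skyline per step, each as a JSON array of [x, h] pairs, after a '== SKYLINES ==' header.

== SKYLINES ==
[[33,12],[35,0]]
[[33,12],[35,6],[41,0]]
[[33,12],[35,6],[41,0]]
[[20,19],[24,0],[33,12],[35,6],[41,0]]
[[17,12],[20,19],[24,12],[35,6],[41,0]]
[[4,2],[10,0],[17,12],[20,19],[24,12],[35,6],[41,0]]
[[4,2],[10,0],[17,12],[20,19],[24,12],[35,6],[41,0]]
[[4,2],[10,0],[17,12],[20,19],[24,12],[35,6],[39,14],[46,0]]
[[4,2],[7,6],[8,2],[10,0],[17,12],[20,19],[24,12],[35,6],[39,14],[46,0]]
[[4,2],[7,6],[8,2],[10,0],[17,12],[20,19],[24,12],[35,6],[39,14],[46,0]]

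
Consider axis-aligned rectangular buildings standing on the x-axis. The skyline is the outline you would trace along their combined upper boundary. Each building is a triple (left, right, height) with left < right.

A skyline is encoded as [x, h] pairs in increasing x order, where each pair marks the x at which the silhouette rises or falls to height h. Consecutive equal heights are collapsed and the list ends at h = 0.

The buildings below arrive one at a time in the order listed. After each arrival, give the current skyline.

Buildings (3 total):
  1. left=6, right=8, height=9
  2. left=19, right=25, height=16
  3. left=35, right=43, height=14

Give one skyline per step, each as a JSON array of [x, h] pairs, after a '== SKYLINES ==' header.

== SKYLINES ==
[[6,9],[8,0]]
[[6,9],[8,0],[19,16],[25,0]]
[[6,9],[8,0],[19,16],[25,0],[35,14],[43,0]]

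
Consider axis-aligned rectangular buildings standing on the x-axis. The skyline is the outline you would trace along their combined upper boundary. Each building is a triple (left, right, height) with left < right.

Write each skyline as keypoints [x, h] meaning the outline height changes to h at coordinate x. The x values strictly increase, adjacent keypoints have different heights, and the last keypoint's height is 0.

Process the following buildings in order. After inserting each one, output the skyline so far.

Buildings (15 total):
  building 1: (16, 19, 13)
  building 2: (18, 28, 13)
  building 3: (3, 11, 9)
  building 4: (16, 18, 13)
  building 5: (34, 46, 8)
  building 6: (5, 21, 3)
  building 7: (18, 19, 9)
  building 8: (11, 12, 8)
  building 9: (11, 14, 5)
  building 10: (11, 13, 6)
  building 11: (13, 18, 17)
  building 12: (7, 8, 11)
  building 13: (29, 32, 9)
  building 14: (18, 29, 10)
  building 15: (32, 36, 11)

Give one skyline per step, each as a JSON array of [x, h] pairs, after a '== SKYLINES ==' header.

== SKYLINES ==
[[16,13],[19,0]]
[[16,13],[28,0]]
[[3,9],[11,0],[16,13],[28,0]]
[[3,9],[11,0],[16,13],[28,0]]
[[3,9],[11,0],[16,13],[28,0],[34,8],[46,0]]
[[3,9],[11,3],[16,13],[28,0],[34,8],[46,0]]
[[3,9],[11,3],[16,13],[28,0],[34,8],[46,0]]
[[3,9],[11,8],[12,3],[16,13],[28,0],[34,8],[46,0]]
[[3,9],[11,8],[12,5],[14,3],[16,13],[28,0],[34,8],[46,0]]
[[3,9],[11,8],[12,6],[13,5],[14,3],[16,13],[28,0],[34,8],[46,0]]
[[3,9],[11,8],[12,6],[13,17],[18,13],[28,0],[34,8],[46,0]]
[[3,9],[7,11],[8,9],[11,8],[12,6],[13,17],[18,13],[28,0],[34,8],[46,0]]
[[3,9],[7,11],[8,9],[11,8],[12,6],[13,17],[18,13],[28,0],[29,9],[32,0],[34,8],[46,0]]
[[3,9],[7,11],[8,9],[11,8],[12,6],[13,17],[18,13],[28,10],[29,9],[32,0],[34,8],[46,0]]
[[3,9],[7,11],[8,9],[11,8],[12,6],[13,17],[18,13],[28,10],[29,9],[32,11],[36,8],[46,0]]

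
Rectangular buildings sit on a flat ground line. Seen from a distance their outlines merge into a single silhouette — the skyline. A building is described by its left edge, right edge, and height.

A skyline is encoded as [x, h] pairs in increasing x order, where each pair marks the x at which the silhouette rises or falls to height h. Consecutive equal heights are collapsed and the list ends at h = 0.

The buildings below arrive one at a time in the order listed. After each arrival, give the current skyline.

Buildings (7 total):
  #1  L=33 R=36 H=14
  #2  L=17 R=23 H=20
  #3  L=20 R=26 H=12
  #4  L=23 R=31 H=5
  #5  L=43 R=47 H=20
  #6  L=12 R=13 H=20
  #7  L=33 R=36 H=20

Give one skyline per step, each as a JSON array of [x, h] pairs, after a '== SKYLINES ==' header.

== SKYLINES ==
[[33,14],[36,0]]
[[17,20],[23,0],[33,14],[36,0]]
[[17,20],[23,12],[26,0],[33,14],[36,0]]
[[17,20],[23,12],[26,5],[31,0],[33,14],[36,0]]
[[17,20],[23,12],[26,5],[31,0],[33,14],[36,0],[43,20],[47,0]]
[[12,20],[13,0],[17,20],[23,12],[26,5],[31,0],[33,14],[36,0],[43,20],[47,0]]
[[12,20],[13,0],[17,20],[23,12],[26,5],[31,0],[33,20],[36,0],[43,20],[47,0]]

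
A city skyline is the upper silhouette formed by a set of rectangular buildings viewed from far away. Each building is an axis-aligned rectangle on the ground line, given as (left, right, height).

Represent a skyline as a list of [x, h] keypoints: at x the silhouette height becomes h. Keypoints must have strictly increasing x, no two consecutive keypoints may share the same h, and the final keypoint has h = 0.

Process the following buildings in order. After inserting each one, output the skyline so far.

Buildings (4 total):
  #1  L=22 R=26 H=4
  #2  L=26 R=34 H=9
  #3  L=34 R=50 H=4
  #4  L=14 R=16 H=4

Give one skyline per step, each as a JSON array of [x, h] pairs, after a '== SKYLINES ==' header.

== SKYLINES ==
[[22,4],[26,0]]
[[22,4],[26,9],[34,0]]
[[22,4],[26,9],[34,4],[50,0]]
[[14,4],[16,0],[22,4],[26,9],[34,4],[50,0]]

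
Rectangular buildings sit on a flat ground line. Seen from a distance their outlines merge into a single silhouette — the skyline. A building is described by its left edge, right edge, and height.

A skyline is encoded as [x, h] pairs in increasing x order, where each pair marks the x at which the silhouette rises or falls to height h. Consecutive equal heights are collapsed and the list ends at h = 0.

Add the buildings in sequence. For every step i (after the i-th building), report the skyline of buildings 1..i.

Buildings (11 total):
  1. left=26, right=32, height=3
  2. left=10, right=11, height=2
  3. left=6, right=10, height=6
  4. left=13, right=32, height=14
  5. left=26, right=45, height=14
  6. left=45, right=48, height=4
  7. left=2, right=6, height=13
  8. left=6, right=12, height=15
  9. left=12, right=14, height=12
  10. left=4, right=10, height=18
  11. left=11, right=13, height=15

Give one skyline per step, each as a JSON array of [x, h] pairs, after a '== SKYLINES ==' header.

== SKYLINES ==
[[26,3],[32,0]]
[[10,2],[11,0],[26,3],[32,0]]
[[6,6],[10,2],[11,0],[26,3],[32,0]]
[[6,6],[10,2],[11,0],[13,14],[32,0]]
[[6,6],[10,2],[11,0],[13,14],[45,0]]
[[6,6],[10,2],[11,0],[13,14],[45,4],[48,0]]
[[2,13],[6,6],[10,2],[11,0],[13,14],[45,4],[48,0]]
[[2,13],[6,15],[12,0],[13,14],[45,4],[48,0]]
[[2,13],[6,15],[12,12],[13,14],[45,4],[48,0]]
[[2,13],[4,18],[10,15],[12,12],[13,14],[45,4],[48,0]]
[[2,13],[4,18],[10,15],[13,14],[45,4],[48,0]]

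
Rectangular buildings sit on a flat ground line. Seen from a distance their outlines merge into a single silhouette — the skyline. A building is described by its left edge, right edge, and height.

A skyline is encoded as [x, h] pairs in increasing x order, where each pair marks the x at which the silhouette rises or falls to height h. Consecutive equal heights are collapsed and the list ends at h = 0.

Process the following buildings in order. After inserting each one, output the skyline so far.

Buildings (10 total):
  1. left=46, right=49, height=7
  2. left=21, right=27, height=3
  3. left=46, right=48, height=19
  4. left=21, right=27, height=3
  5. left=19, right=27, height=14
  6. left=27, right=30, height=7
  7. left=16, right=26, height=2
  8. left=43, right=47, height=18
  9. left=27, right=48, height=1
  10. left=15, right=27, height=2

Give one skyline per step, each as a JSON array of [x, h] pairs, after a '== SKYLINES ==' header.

== SKYLINES ==
[[46,7],[49,0]]
[[21,3],[27,0],[46,7],[49,0]]
[[21,3],[27,0],[46,19],[48,7],[49,0]]
[[21,3],[27,0],[46,19],[48,7],[49,0]]
[[19,14],[27,0],[46,19],[48,7],[49,0]]
[[19,14],[27,7],[30,0],[46,19],[48,7],[49,0]]
[[16,2],[19,14],[27,7],[30,0],[46,19],[48,7],[49,0]]
[[16,2],[19,14],[27,7],[30,0],[43,18],[46,19],[48,7],[49,0]]
[[16,2],[19,14],[27,7],[30,1],[43,18],[46,19],[48,7],[49,0]]
[[15,2],[19,14],[27,7],[30,1],[43,18],[46,19],[48,7],[49,0]]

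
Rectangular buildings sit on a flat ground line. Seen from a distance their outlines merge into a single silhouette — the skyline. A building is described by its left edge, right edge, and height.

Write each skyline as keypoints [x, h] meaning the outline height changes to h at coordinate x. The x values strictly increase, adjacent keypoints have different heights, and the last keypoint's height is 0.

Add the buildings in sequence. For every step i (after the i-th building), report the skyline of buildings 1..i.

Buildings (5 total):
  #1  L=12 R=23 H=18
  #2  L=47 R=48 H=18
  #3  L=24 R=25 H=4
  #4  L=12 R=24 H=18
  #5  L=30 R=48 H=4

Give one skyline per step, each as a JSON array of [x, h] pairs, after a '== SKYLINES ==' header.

== SKYLINES ==
[[12,18],[23,0]]
[[12,18],[23,0],[47,18],[48,0]]
[[12,18],[23,0],[24,4],[25,0],[47,18],[48,0]]
[[12,18],[24,4],[25,0],[47,18],[48,0]]
[[12,18],[24,4],[25,0],[30,4],[47,18],[48,0]]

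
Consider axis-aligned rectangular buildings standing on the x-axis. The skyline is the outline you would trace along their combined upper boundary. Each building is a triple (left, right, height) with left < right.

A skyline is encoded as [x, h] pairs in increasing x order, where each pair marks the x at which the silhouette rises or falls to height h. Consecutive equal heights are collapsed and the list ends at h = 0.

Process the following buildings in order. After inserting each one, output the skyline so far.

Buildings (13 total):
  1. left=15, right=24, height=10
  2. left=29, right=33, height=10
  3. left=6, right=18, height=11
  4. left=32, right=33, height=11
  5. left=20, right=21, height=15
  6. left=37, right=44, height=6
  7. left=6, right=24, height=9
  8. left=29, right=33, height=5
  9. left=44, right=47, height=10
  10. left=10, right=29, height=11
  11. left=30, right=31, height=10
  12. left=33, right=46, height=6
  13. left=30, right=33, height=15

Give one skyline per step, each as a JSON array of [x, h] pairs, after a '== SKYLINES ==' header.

== SKYLINES ==
[[15,10],[24,0]]
[[15,10],[24,0],[29,10],[33,0]]
[[6,11],[18,10],[24,0],[29,10],[33,0]]
[[6,11],[18,10],[24,0],[29,10],[32,11],[33,0]]
[[6,11],[18,10],[20,15],[21,10],[24,0],[29,10],[32,11],[33,0]]
[[6,11],[18,10],[20,15],[21,10],[24,0],[29,10],[32,11],[33,0],[37,6],[44,0]]
[[6,11],[18,10],[20,15],[21,10],[24,0],[29,10],[32,11],[33,0],[37,6],[44,0]]
[[6,11],[18,10],[20,15],[21,10],[24,0],[29,10],[32,11],[33,0],[37,6],[44,0]]
[[6,11],[18,10],[20,15],[21,10],[24,0],[29,10],[32,11],[33,0],[37,6],[44,10],[47,0]]
[[6,11],[20,15],[21,11],[29,10],[32,11],[33,0],[37,6],[44,10],[47,0]]
[[6,11],[20,15],[21,11],[29,10],[32,11],[33,0],[37,6],[44,10],[47,0]]
[[6,11],[20,15],[21,11],[29,10],[32,11],[33,6],[44,10],[47,0]]
[[6,11],[20,15],[21,11],[29,10],[30,15],[33,6],[44,10],[47,0]]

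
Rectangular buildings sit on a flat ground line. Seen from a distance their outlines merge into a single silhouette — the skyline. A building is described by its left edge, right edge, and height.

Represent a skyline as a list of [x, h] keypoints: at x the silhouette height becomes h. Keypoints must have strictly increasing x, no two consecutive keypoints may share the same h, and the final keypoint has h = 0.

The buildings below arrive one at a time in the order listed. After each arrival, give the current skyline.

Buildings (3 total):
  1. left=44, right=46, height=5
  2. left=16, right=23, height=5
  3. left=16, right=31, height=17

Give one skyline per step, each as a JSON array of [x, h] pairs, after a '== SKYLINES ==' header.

== SKYLINES ==
[[44,5],[46,0]]
[[16,5],[23,0],[44,5],[46,0]]
[[16,17],[31,0],[44,5],[46,0]]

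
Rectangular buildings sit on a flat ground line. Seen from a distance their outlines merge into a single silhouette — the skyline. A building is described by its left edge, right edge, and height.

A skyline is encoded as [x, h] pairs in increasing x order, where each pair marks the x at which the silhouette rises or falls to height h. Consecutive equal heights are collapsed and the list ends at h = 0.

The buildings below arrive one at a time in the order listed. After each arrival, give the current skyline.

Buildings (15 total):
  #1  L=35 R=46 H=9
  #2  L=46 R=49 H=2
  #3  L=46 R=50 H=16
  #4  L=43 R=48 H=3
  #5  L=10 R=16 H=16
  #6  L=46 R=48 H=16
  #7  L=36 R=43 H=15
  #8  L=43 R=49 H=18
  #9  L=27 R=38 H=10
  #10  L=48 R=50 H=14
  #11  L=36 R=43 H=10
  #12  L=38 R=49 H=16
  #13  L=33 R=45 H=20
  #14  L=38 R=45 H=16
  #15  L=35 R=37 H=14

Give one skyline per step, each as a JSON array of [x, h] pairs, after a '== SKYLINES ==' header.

== SKYLINES ==
[[35,9],[46,0]]
[[35,9],[46,2],[49,0]]
[[35,9],[46,16],[50,0]]
[[35,9],[46,16],[50,0]]
[[10,16],[16,0],[35,9],[46,16],[50,0]]
[[10,16],[16,0],[35,9],[46,16],[50,0]]
[[10,16],[16,0],[35,9],[36,15],[43,9],[46,16],[50,0]]
[[10,16],[16,0],[35,9],[36,15],[43,18],[49,16],[50,0]]
[[10,16],[16,0],[27,10],[36,15],[43,18],[49,16],[50,0]]
[[10,16],[16,0],[27,10],[36,15],[43,18],[49,16],[50,0]]
[[10,16],[16,0],[27,10],[36,15],[43,18],[49,16],[50,0]]
[[10,16],[16,0],[27,10],[36,15],[38,16],[43,18],[49,16],[50,0]]
[[10,16],[16,0],[27,10],[33,20],[45,18],[49,16],[50,0]]
[[10,16],[16,0],[27,10],[33,20],[45,18],[49,16],[50,0]]
[[10,16],[16,0],[27,10],[33,20],[45,18],[49,16],[50,0]]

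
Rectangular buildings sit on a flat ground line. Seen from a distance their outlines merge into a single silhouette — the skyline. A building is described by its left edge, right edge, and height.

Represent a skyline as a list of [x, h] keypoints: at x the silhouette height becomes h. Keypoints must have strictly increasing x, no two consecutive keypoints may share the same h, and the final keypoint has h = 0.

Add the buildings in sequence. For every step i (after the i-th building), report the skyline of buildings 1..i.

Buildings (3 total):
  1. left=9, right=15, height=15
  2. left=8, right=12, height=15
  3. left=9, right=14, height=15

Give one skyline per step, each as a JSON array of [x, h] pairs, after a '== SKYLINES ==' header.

== SKYLINES ==
[[9,15],[15,0]]
[[8,15],[15,0]]
[[8,15],[15,0]]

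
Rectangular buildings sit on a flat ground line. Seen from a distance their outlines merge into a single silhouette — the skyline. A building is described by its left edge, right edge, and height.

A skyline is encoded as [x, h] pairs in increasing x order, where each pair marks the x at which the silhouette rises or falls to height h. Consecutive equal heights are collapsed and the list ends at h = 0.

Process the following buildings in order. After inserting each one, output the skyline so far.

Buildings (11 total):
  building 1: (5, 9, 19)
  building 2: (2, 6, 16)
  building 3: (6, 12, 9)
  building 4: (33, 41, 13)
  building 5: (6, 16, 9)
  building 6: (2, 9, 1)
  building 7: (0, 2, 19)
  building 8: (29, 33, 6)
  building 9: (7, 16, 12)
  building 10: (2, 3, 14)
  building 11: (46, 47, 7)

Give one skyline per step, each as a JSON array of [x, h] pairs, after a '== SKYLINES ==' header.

== SKYLINES ==
[[5,19],[9,0]]
[[2,16],[5,19],[9,0]]
[[2,16],[5,19],[9,9],[12,0]]
[[2,16],[5,19],[9,9],[12,0],[33,13],[41,0]]
[[2,16],[5,19],[9,9],[16,0],[33,13],[41,0]]
[[2,16],[5,19],[9,9],[16,0],[33,13],[41,0]]
[[0,19],[2,16],[5,19],[9,9],[16,0],[33,13],[41,0]]
[[0,19],[2,16],[5,19],[9,9],[16,0],[29,6],[33,13],[41,0]]
[[0,19],[2,16],[5,19],[9,12],[16,0],[29,6],[33,13],[41,0]]
[[0,19],[2,16],[5,19],[9,12],[16,0],[29,6],[33,13],[41,0]]
[[0,19],[2,16],[5,19],[9,12],[16,0],[29,6],[33,13],[41,0],[46,7],[47,0]]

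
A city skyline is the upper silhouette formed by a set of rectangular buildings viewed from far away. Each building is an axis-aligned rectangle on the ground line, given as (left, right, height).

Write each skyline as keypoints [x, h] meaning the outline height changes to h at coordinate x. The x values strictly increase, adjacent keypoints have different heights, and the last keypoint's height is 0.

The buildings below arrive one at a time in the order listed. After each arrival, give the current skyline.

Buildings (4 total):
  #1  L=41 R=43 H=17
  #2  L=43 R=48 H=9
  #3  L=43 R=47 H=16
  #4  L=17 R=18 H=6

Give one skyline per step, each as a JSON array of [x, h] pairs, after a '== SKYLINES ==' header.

== SKYLINES ==
[[41,17],[43,0]]
[[41,17],[43,9],[48,0]]
[[41,17],[43,16],[47,9],[48,0]]
[[17,6],[18,0],[41,17],[43,16],[47,9],[48,0]]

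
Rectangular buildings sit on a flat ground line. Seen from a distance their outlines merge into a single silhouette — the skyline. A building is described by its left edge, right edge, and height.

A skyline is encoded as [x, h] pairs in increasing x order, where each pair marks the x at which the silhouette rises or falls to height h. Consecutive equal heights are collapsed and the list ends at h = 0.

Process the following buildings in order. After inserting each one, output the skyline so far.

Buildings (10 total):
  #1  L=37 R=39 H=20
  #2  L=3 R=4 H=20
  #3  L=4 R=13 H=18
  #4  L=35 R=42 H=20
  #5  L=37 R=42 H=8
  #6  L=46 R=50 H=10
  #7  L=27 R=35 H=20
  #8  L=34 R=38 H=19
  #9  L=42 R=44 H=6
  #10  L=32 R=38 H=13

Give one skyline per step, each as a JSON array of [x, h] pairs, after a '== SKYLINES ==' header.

== SKYLINES ==
[[37,20],[39,0]]
[[3,20],[4,0],[37,20],[39,0]]
[[3,20],[4,18],[13,0],[37,20],[39,0]]
[[3,20],[4,18],[13,0],[35,20],[42,0]]
[[3,20],[4,18],[13,0],[35,20],[42,0]]
[[3,20],[4,18],[13,0],[35,20],[42,0],[46,10],[50,0]]
[[3,20],[4,18],[13,0],[27,20],[42,0],[46,10],[50,0]]
[[3,20],[4,18],[13,0],[27,20],[42,0],[46,10],[50,0]]
[[3,20],[4,18],[13,0],[27,20],[42,6],[44,0],[46,10],[50,0]]
[[3,20],[4,18],[13,0],[27,20],[42,6],[44,0],[46,10],[50,0]]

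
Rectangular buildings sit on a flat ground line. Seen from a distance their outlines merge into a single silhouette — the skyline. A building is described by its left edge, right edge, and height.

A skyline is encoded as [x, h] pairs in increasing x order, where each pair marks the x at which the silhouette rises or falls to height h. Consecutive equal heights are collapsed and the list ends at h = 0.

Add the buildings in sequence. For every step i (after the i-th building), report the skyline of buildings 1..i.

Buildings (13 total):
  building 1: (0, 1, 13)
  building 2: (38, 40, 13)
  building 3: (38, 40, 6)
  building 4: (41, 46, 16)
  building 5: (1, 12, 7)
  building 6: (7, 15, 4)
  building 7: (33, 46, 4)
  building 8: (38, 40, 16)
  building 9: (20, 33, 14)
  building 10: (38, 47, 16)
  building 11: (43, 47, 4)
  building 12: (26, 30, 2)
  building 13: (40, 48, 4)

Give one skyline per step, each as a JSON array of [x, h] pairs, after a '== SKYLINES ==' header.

== SKYLINES ==
[[0,13],[1,0]]
[[0,13],[1,0],[38,13],[40,0]]
[[0,13],[1,0],[38,13],[40,0]]
[[0,13],[1,0],[38,13],[40,0],[41,16],[46,0]]
[[0,13],[1,7],[12,0],[38,13],[40,0],[41,16],[46,0]]
[[0,13],[1,7],[12,4],[15,0],[38,13],[40,0],[41,16],[46,0]]
[[0,13],[1,7],[12,4],[15,0],[33,4],[38,13],[40,4],[41,16],[46,0]]
[[0,13],[1,7],[12,4],[15,0],[33,4],[38,16],[40,4],[41,16],[46,0]]
[[0,13],[1,7],[12,4],[15,0],[20,14],[33,4],[38,16],[40,4],[41,16],[46,0]]
[[0,13],[1,7],[12,4],[15,0],[20,14],[33,4],[38,16],[47,0]]
[[0,13],[1,7],[12,4],[15,0],[20,14],[33,4],[38,16],[47,0]]
[[0,13],[1,7],[12,4],[15,0],[20,14],[33,4],[38,16],[47,0]]
[[0,13],[1,7],[12,4],[15,0],[20,14],[33,4],[38,16],[47,4],[48,0]]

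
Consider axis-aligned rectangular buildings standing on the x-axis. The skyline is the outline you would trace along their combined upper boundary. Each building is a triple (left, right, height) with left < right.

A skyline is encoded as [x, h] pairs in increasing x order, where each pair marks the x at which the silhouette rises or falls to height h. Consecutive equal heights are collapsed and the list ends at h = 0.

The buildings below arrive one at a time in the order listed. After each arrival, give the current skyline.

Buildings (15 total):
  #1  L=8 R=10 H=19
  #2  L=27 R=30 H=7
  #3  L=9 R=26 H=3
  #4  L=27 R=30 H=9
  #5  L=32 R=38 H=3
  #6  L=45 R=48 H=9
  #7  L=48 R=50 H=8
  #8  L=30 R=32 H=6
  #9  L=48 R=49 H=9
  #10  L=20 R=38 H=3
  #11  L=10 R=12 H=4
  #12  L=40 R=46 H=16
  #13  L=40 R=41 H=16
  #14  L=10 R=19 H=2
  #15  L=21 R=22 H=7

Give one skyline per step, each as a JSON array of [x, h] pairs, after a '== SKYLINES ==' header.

== SKYLINES ==
[[8,19],[10,0]]
[[8,19],[10,0],[27,7],[30,0]]
[[8,19],[10,3],[26,0],[27,7],[30,0]]
[[8,19],[10,3],[26,0],[27,9],[30,0]]
[[8,19],[10,3],[26,0],[27,9],[30,0],[32,3],[38,0]]
[[8,19],[10,3],[26,0],[27,9],[30,0],[32,3],[38,0],[45,9],[48,0]]
[[8,19],[10,3],[26,0],[27,9],[30,0],[32,3],[38,0],[45,9],[48,8],[50,0]]
[[8,19],[10,3],[26,0],[27,9],[30,6],[32,3],[38,0],[45,9],[48,8],[50,0]]
[[8,19],[10,3],[26,0],[27,9],[30,6],[32,3],[38,0],[45,9],[49,8],[50,0]]
[[8,19],[10,3],[27,9],[30,6],[32,3],[38,0],[45,9],[49,8],[50,0]]
[[8,19],[10,4],[12,3],[27,9],[30,6],[32,3],[38,0],[45,9],[49,8],[50,0]]
[[8,19],[10,4],[12,3],[27,9],[30,6],[32,3],[38,0],[40,16],[46,9],[49,8],[50,0]]
[[8,19],[10,4],[12,3],[27,9],[30,6],[32,3],[38,0],[40,16],[46,9],[49,8],[50,0]]
[[8,19],[10,4],[12,3],[27,9],[30,6],[32,3],[38,0],[40,16],[46,9],[49,8],[50,0]]
[[8,19],[10,4],[12,3],[21,7],[22,3],[27,9],[30,6],[32,3],[38,0],[40,16],[46,9],[49,8],[50,0]]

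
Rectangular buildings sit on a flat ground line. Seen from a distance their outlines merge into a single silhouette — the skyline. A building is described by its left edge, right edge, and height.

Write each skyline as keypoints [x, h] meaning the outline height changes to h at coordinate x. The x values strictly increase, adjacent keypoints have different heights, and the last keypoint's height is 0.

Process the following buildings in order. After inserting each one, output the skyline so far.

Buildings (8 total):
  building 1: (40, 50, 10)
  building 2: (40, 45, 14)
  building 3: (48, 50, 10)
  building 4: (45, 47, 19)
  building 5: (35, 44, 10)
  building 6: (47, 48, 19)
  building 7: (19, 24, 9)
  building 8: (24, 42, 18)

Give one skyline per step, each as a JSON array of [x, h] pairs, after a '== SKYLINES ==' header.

== SKYLINES ==
[[40,10],[50,0]]
[[40,14],[45,10],[50,0]]
[[40,14],[45,10],[50,0]]
[[40,14],[45,19],[47,10],[50,0]]
[[35,10],[40,14],[45,19],[47,10],[50,0]]
[[35,10],[40,14],[45,19],[48,10],[50,0]]
[[19,9],[24,0],[35,10],[40,14],[45,19],[48,10],[50,0]]
[[19,9],[24,18],[42,14],[45,19],[48,10],[50,0]]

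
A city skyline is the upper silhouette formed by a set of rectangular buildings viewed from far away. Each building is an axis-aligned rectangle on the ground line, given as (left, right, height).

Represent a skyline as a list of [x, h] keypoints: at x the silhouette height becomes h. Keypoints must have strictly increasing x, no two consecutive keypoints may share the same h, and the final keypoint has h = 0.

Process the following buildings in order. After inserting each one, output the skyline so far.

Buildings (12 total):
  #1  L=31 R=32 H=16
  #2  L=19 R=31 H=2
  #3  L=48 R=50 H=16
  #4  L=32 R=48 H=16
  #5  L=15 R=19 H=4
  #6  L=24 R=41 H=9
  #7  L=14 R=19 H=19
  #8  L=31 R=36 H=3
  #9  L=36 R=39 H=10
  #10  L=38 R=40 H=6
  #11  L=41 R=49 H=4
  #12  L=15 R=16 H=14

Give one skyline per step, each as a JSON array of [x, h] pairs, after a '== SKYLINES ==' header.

== SKYLINES ==
[[31,16],[32,0]]
[[19,2],[31,16],[32,0]]
[[19,2],[31,16],[32,0],[48,16],[50,0]]
[[19,2],[31,16],[50,0]]
[[15,4],[19,2],[31,16],[50,0]]
[[15,4],[19,2],[24,9],[31,16],[50,0]]
[[14,19],[19,2],[24,9],[31,16],[50,0]]
[[14,19],[19,2],[24,9],[31,16],[50,0]]
[[14,19],[19,2],[24,9],[31,16],[50,0]]
[[14,19],[19,2],[24,9],[31,16],[50,0]]
[[14,19],[19,2],[24,9],[31,16],[50,0]]
[[14,19],[19,2],[24,9],[31,16],[50,0]]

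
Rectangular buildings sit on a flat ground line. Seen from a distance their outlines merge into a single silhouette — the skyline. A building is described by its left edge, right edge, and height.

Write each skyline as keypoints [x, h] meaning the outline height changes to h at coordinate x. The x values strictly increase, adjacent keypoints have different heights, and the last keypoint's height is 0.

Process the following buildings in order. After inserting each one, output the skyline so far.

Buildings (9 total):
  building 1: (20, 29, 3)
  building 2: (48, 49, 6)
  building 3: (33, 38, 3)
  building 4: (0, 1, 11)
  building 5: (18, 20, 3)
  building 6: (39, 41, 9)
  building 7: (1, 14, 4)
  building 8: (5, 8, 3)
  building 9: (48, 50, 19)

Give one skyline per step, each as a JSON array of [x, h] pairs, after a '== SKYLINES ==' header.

== SKYLINES ==
[[20,3],[29,0]]
[[20,3],[29,0],[48,6],[49,0]]
[[20,3],[29,0],[33,3],[38,0],[48,6],[49,0]]
[[0,11],[1,0],[20,3],[29,0],[33,3],[38,0],[48,6],[49,0]]
[[0,11],[1,0],[18,3],[29,0],[33,3],[38,0],[48,6],[49,0]]
[[0,11],[1,0],[18,3],[29,0],[33,3],[38,0],[39,9],[41,0],[48,6],[49,0]]
[[0,11],[1,4],[14,0],[18,3],[29,0],[33,3],[38,0],[39,9],[41,0],[48,6],[49,0]]
[[0,11],[1,4],[14,0],[18,3],[29,0],[33,3],[38,0],[39,9],[41,0],[48,6],[49,0]]
[[0,11],[1,4],[14,0],[18,3],[29,0],[33,3],[38,0],[39,9],[41,0],[48,19],[50,0]]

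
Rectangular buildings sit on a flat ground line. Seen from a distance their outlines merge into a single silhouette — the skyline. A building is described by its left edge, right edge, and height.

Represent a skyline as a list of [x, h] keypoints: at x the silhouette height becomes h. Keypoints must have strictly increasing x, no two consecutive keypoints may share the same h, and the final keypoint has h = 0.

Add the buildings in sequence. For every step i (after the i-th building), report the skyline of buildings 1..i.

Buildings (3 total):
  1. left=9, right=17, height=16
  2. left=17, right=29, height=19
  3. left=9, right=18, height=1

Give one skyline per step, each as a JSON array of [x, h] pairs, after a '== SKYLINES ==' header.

== SKYLINES ==
[[9,16],[17,0]]
[[9,16],[17,19],[29,0]]
[[9,16],[17,19],[29,0]]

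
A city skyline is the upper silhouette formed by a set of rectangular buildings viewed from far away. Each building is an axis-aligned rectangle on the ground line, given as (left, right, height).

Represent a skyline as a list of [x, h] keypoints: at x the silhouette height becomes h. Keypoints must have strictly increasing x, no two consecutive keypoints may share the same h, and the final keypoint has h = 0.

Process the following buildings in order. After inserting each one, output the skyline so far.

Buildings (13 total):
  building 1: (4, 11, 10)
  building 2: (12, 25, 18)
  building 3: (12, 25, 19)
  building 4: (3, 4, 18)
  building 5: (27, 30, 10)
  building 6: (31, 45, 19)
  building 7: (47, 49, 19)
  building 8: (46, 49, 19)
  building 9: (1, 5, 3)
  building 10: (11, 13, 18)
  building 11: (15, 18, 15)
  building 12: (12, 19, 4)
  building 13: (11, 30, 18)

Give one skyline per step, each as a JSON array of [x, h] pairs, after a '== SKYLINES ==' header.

== SKYLINES ==
[[4,10],[11,0]]
[[4,10],[11,0],[12,18],[25,0]]
[[4,10],[11,0],[12,19],[25,0]]
[[3,18],[4,10],[11,0],[12,19],[25,0]]
[[3,18],[4,10],[11,0],[12,19],[25,0],[27,10],[30,0]]
[[3,18],[4,10],[11,0],[12,19],[25,0],[27,10],[30,0],[31,19],[45,0]]
[[3,18],[4,10],[11,0],[12,19],[25,0],[27,10],[30,0],[31,19],[45,0],[47,19],[49,0]]
[[3,18],[4,10],[11,0],[12,19],[25,0],[27,10],[30,0],[31,19],[45,0],[46,19],[49,0]]
[[1,3],[3,18],[4,10],[11,0],[12,19],[25,0],[27,10],[30,0],[31,19],[45,0],[46,19],[49,0]]
[[1,3],[3,18],[4,10],[11,18],[12,19],[25,0],[27,10],[30,0],[31,19],[45,0],[46,19],[49,0]]
[[1,3],[3,18],[4,10],[11,18],[12,19],[25,0],[27,10],[30,0],[31,19],[45,0],[46,19],[49,0]]
[[1,3],[3,18],[4,10],[11,18],[12,19],[25,0],[27,10],[30,0],[31,19],[45,0],[46,19],[49,0]]
[[1,3],[3,18],[4,10],[11,18],[12,19],[25,18],[30,0],[31,19],[45,0],[46,19],[49,0]]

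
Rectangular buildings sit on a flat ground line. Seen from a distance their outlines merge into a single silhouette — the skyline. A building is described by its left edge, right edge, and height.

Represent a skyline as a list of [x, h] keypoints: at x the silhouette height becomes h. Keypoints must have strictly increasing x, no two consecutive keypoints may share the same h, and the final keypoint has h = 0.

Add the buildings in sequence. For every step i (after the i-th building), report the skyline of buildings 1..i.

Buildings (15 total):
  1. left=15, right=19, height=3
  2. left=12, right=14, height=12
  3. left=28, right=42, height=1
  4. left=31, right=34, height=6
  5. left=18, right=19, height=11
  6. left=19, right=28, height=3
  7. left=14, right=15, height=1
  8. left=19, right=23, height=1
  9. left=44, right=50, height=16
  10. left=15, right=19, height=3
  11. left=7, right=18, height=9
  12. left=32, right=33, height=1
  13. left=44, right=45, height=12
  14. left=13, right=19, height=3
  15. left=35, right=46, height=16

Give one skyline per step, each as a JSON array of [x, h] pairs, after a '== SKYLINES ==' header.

== SKYLINES ==
[[15,3],[19,0]]
[[12,12],[14,0],[15,3],[19,0]]
[[12,12],[14,0],[15,3],[19,0],[28,1],[42,0]]
[[12,12],[14,0],[15,3],[19,0],[28,1],[31,6],[34,1],[42,0]]
[[12,12],[14,0],[15,3],[18,11],[19,0],[28,1],[31,6],[34,1],[42,0]]
[[12,12],[14,0],[15,3],[18,11],[19,3],[28,1],[31,6],[34,1],[42,0]]
[[12,12],[14,1],[15,3],[18,11],[19,3],[28,1],[31,6],[34,1],[42,0]]
[[12,12],[14,1],[15,3],[18,11],[19,3],[28,1],[31,6],[34,1],[42,0]]
[[12,12],[14,1],[15,3],[18,11],[19,3],[28,1],[31,6],[34,1],[42,0],[44,16],[50,0]]
[[12,12],[14,1],[15,3],[18,11],[19,3],[28,1],[31,6],[34,1],[42,0],[44,16],[50,0]]
[[7,9],[12,12],[14,9],[18,11],[19,3],[28,1],[31,6],[34,1],[42,0],[44,16],[50,0]]
[[7,9],[12,12],[14,9],[18,11],[19,3],[28,1],[31,6],[34,1],[42,0],[44,16],[50,0]]
[[7,9],[12,12],[14,9],[18,11],[19,3],[28,1],[31,6],[34,1],[42,0],[44,16],[50,0]]
[[7,9],[12,12],[14,9],[18,11],[19,3],[28,1],[31,6],[34,1],[42,0],[44,16],[50,0]]
[[7,9],[12,12],[14,9],[18,11],[19,3],[28,1],[31,6],[34,1],[35,16],[50,0]]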